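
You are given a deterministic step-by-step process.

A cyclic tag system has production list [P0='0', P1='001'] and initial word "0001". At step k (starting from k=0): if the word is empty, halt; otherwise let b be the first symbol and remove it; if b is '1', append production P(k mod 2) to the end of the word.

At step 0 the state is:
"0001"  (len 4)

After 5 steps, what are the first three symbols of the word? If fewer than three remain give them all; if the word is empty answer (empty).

0) "0001"  (len 4)
1) "001"  (len 3)
2) "01"  (len 2)
3) "1"  (len 1)
4) "001"  (len 3)
5) "01"  (len 2)

01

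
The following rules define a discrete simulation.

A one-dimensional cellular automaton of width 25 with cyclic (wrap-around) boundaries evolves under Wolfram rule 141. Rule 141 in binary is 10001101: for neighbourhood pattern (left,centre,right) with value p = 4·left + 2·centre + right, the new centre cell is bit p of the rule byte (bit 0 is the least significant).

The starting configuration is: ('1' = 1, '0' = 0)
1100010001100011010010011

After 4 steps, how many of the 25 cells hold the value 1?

gen 0: 1100010001100011010010011
gen 1: 1001010101001010010010011
gen 2: 0001010101001010010010011
gen 3: 0101010101001010010010010
gen 4: 0101010101001010010010010

10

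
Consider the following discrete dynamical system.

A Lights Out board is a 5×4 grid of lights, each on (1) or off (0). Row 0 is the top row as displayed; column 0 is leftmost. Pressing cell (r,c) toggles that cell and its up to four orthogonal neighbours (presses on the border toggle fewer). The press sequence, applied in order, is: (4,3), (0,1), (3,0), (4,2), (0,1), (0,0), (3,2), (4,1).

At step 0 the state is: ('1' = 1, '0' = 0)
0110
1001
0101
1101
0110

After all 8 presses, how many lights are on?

[0] 0110
1001
0101
1101
0110
[1] 0110
1001
0101
1100
0101
[2] 1000
1101
0101
1100
0101
[3] 1000
1101
1101
0000
1101
[4] 1000
1101
1101
0010
1010
[5] 0110
1001
1101
0010
1010
[6] 1010
0001
1101
0010
1010
[7] 1010
0001
1111
0101
1000
[8] 1010
0001
1111
0001
0110

10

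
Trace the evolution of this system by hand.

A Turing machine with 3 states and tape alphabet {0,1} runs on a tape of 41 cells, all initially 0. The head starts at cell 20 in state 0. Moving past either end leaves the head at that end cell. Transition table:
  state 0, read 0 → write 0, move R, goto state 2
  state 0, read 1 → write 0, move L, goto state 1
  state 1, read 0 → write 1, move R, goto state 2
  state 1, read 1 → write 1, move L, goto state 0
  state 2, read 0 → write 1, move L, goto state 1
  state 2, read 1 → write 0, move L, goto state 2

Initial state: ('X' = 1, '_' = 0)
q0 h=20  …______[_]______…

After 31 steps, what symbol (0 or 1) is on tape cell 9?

0

gen 0: q0 h=20  …______[_]______…
gen 1: q2 h=21  …______[_]______…
gen 2: q1 h=20  …______[_]X_____…
gen 3: q2 h=21  …_____X[X]______…
gen 4: q2 h=20  …______[X]______…
gen 5: q2 h=19  …______[_]______…
gen 6: q1 h=18  …______[_]X_____…
gen 7: q2 h=19  …_____X[X]______…
gen 8: q2 h=18  …______[X]______…
gen 9: q2 h=17  …______[_]______…
gen 10: q1 h=16  …______[_]X_____…
gen 11: q2 h=17  …_____X[X]______…
gen 12: q2 h=16  …______[X]______…
gen 13: q2 h=15  …______[_]______…
gen 14: q1 h=14  …______[_]X_____…
gen 15: q2 h=15  …_____X[X]______…
gen 16: q2 h=14  …______[X]______…
gen 17: q2 h=13  …______[_]______…
gen 18: q1 h=12  …______[_]X_____…
gen 19: q2 h=13  …_____X[X]______…
gen 20: q2 h=12  …______[X]______…
gen 21: q2 h=11  …______[_]______…
gen 22: q1 h=10  …______[_]X_____…
gen 23: q2 h=11  …_____X[X]______…
gen 24: q2 h=10  …______[X]______…
gen 25: q2 h= 9  …______[_]______…
gen 26: q1 h= 8  …______[_]X_____…
gen 27: q2 h= 9  …_____X[X]______…
gen 28: q2 h= 8  …______[X]______…
gen 29: q2 h= 7  …______[_]______…
gen 30: q1 h= 6  |______[_]X_____…
gen 31: q2 h= 7  …_____X[X]______…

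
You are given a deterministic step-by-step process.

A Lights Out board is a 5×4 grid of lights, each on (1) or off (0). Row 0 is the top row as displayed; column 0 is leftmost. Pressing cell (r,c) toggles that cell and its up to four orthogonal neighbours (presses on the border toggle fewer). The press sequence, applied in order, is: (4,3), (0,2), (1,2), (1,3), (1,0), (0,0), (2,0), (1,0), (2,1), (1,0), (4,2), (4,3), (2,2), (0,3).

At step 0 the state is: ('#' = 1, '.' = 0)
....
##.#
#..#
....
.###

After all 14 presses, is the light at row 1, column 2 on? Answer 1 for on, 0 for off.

0

0) ....
##.#
#..#
....
.###
1) ....
##.#
#..#
...#
.#..
2) .###
####
#..#
...#
.#..
3) .#.#
#...
#.##
...#
.#..
4) .#..
#.##
#.#.
...#
.#..
5) ##..
.###
..#.
...#
.#..
6) ....
####
..#.
...#
.#..
7) ....
.###
###.
#..#
.#..
8) #...
#.##
.##.
#..#
.#..
9) #...
####
#...
##.#
.#..
10) ....
..##
....
##.#
.#..
11) ....
..##
....
####
..##
12) ....
..##
....
###.
....
13) ....
...#
.###
##..
....
14) ..##
....
.###
##..
....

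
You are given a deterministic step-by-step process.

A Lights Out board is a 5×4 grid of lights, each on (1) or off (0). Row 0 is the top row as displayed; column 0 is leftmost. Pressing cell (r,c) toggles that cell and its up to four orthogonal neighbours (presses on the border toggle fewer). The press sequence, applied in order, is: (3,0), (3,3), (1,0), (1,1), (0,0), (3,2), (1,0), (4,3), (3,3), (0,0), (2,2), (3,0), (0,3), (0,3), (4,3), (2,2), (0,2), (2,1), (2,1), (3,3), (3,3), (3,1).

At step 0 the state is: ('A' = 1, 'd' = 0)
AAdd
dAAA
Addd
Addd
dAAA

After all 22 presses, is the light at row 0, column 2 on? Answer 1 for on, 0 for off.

t=0: AAdd
dAAA
Addd
Addd
dAAA
t=1: AAdd
dAAA
dddd
dAdd
AAAA
t=2: AAdd
dAAA
dddA
dAAA
AAAd
t=3: dAdd
AdAA
AddA
dAAA
AAAd
t=4: dddd
dAdA
AAdA
dAAA
AAAd
t=5: AAdd
AAdA
AAdA
dAAA
AAAd
t=6: AAdd
AAdA
AAAA
dddd
AAdd
t=7: dAdd
dddA
dAAA
dddd
AAdd
t=8: dAdd
dddA
dAAA
dddA
AAAA
t=9: dAdd
dddA
dAAd
ddAd
AAAd
t=10: Addd
AddA
dAAd
ddAd
AAAd
t=11: Addd
AdAA
dddA
dddd
AAAd
t=12: Addd
AdAA
AddA
AAdd
dAAd
t=13: AdAA
AdAd
AddA
AAdd
dAAd
t=14: Addd
AdAA
AddA
AAdd
dAAd
t=15: Addd
AdAA
AddA
AAdA
dAdA
t=16: Addd
AddA
AAAd
AAAA
dAdA
t=17: AAAA
AdAA
AAAd
AAAA
dAdA
t=18: AAAA
AAAA
dddd
AdAA
dAdA
t=19: AAAA
AdAA
AAAd
AAAA
dAdA
t=20: AAAA
AdAA
AAAA
AAdd
dAdd
t=21: AAAA
AdAA
AAAd
AAAA
dAdA
t=22: AAAA
AdAA
AdAd
dddA
dddA

1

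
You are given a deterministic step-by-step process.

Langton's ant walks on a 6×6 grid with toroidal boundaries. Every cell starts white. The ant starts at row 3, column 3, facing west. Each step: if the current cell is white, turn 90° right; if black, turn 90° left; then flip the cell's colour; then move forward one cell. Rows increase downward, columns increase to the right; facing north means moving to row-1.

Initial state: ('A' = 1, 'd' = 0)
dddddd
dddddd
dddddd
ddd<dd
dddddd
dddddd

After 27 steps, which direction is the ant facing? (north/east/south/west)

step 0: dddddd
dddddd
dddddd
ddd<dd
dddddd
dddddd
step 1: dddddd
dddddd
ddd^dd
dddAdd
dddddd
dddddd
step 2: dddddd
dddddd
dddA>d
dddAdd
dddddd
dddddd
step 3: dddddd
dddddd
dddAAd
dddAvd
dddddd
dddddd
step 4: dddddd
dddddd
dddAAd
ddd<Ad
dddddd
dddddd
step 5: dddddd
dddddd
dddAAd
ddddAd
dddvdd
dddddd
step 6: dddddd
dddddd
dddAAd
ddddAd
dd<Add
dddddd
step 7: dddddd
dddddd
dddAAd
dd^dAd
ddAAdd
dddddd
step 8: dddddd
dddddd
dddAAd
ddA>Ad
ddAAdd
dddddd
step 9: dddddd
dddddd
dddAAd
ddAAAd
ddAvdd
dddddd
step 10: dddddd
dddddd
dddAAd
ddAAAd
ddAd>d
dddddd
step 11: dddddd
dddddd
dddAAd
ddAAAd
ddAdAd
ddddvd
step 12: dddddd
dddddd
dddAAd
ddAAAd
ddAdAd
ddd<Ad
step 13: dddddd
dddddd
dddAAd
ddAAAd
ddA^Ad
dddAAd
step 14: dddddd
dddddd
dddAAd
ddAAAd
ddAA>d
dddAAd
step 15: dddddd
dddddd
dddAAd
ddAA^d
ddAAdd
dddAAd
step 16: dddddd
dddddd
dddAAd
ddA<dd
ddAAdd
dddAAd
step 17: dddddd
dddddd
dddAAd
ddAddd
ddAvdd
dddAAd
step 18: dddddd
dddddd
dddAAd
ddAddd
ddAd>d
dddAAd
step 19: dddddd
dddddd
dddAAd
ddAddd
ddAdAd
dddAvd
step 20: dddddd
dddddd
dddAAd
ddAddd
ddAdAd
dddAd>
step 21: dddddv
dddddd
dddAAd
ddAddd
ddAdAd
dddAdA
step 22: dddd<A
dddddd
dddAAd
ddAddd
ddAdAd
dddAdA
step 23: ddddAA
dddddd
dddAAd
ddAddd
ddAdAd
dddA^A
step 24: ddddAA
dddddd
dddAAd
ddAddd
ddAdAd
dddAA>
step 25: ddddAA
dddddd
dddAAd
ddAddd
ddAdA^
dddAAd
step 26: ddddAA
dddddd
dddAAd
ddAddd
>dAdAA
dddAAd
step 27: ddddAA
dddddd
dddAAd
ddAddd
AdAdAA
vddAAd

south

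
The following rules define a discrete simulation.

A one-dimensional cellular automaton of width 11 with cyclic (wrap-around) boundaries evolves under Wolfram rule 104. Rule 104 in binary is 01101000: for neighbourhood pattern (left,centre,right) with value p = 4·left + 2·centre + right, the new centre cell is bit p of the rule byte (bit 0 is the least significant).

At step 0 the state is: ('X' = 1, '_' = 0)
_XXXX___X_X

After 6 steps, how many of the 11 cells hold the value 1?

t=0: _XXXX___X_X
t=1: XX__X____X_
t=2: XX________X
t=3: _X________X
t=4: X__________
t=5: ___________
t=6: ___________

0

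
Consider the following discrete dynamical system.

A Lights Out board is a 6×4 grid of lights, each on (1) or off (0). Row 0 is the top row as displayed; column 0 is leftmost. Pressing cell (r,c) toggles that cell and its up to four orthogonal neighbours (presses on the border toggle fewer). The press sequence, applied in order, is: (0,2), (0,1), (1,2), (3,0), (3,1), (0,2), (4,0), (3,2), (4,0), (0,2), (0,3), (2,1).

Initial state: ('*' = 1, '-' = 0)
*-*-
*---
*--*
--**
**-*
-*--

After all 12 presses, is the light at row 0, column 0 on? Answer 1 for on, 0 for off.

[0] *-*-
*---
*--*
--**
**-*
-*--
[1] **-*
*-*-
*--*
--**
**-*
-*--
[2] --**
***-
*--*
--**
**-*
-*--
[3] ---*
*--*
*-**
--**
**-*
-*--
[4] ---*
*--*
--**
****
-*-*
-*--
[5] ---*
*--*
-***
---*
---*
-*--
[6] -**-
*-**
-***
---*
---*
-*--
[7] -**-
*-**
-***
*--*
**-*
**--
[8] -**-
*-**
-*-*
***-
****
**--
[9] -**-
*-**
-*-*
-**-
--**
-*--
[10] ---*
*--*
-*-*
-**-
--**
-*--
[11] --*-
*---
-*-*
-**-
--**
-*--
[12] --*-
**--
*-**
--*-
--**
-*--

0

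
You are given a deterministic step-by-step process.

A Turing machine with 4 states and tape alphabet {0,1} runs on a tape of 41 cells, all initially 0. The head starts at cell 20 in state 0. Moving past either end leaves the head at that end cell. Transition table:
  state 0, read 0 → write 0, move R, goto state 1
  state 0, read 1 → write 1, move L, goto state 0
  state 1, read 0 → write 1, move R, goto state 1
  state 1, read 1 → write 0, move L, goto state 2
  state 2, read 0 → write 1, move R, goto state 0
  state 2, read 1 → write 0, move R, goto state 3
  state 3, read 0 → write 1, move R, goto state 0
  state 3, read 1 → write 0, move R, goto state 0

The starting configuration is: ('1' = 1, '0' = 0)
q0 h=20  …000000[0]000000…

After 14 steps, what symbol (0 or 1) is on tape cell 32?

gen 0: q0 h=20  …000000[0]000000…
gen 1: q1 h=21  …000000[0]000000…
gen 2: q1 h=22  …000001[0]000000…
gen 3: q1 h=23  …000011[0]000000…
gen 4: q1 h=24  …000111[0]000000…
gen 5: q1 h=25  …001111[0]000000…
gen 6: q1 h=26  …011111[0]000000…
gen 7: q1 h=27  …111111[0]000000…
gen 8: q1 h=28  …111111[0]000000…
gen 9: q1 h=29  …111111[0]000000…
gen 10: q1 h=30  …111111[0]000000…
gen 11: q1 h=31  …111111[0]000000…
gen 12: q1 h=32  …111111[0]000000…
gen 13: q1 h=33  …111111[0]000000…
gen 14: q1 h=34  …111111[0]000000|

1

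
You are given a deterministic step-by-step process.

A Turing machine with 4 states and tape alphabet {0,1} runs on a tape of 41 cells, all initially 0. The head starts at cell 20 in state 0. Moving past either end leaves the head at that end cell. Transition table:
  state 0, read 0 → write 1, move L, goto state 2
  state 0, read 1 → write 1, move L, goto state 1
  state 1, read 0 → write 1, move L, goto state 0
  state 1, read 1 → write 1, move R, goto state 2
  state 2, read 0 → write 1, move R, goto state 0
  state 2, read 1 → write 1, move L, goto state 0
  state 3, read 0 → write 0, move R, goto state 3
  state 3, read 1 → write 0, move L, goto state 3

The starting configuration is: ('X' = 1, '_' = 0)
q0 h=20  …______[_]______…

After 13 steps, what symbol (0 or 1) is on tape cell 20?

k=0  q0 h=20  …______[_]______…
k=1  q2 h=19  …______[_]X_____…
k=2  q0 h=20  …_____X[X]______…
k=3  q1 h=19  …______[X]X_____…
k=4  q2 h=20  …_____X[X]______…
k=5  q0 h=19  …______[X]X_____…
k=6  q1 h=18  …______[_]XX____…
k=7  q0 h=17  …______[_]XXX___…
k=8  q2 h=16  …______[_]XXXX__…
k=9  q0 h=17  …_____X[X]XXX___…
k=10  q1 h=16  …______[X]XXXX__…
k=11  q2 h=17  …_____X[X]XXX___…
k=12  q0 h=16  …______[X]XXXX__…
k=13  q1 h=15  …______[_]XXXXX_…

1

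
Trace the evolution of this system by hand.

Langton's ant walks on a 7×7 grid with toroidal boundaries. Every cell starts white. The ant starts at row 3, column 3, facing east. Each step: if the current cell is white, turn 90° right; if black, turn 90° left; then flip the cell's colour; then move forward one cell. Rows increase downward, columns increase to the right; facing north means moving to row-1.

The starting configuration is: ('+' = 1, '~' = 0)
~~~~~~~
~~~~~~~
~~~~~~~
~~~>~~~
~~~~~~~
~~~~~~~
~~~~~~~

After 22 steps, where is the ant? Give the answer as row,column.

step 0: ~~~~~~~
~~~~~~~
~~~~~~~
~~~>~~~
~~~~~~~
~~~~~~~
~~~~~~~
step 1: ~~~~~~~
~~~~~~~
~~~~~~~
~~~+~~~
~~~v~~~
~~~~~~~
~~~~~~~
step 2: ~~~~~~~
~~~~~~~
~~~~~~~
~~~+~~~
~~<+~~~
~~~~~~~
~~~~~~~
step 3: ~~~~~~~
~~~~~~~
~~~~~~~
~~^+~~~
~~++~~~
~~~~~~~
~~~~~~~
step 4: ~~~~~~~
~~~~~~~
~~~~~~~
~~+>~~~
~~++~~~
~~~~~~~
~~~~~~~
step 5: ~~~~~~~
~~~~~~~
~~~^~~~
~~+~~~~
~~++~~~
~~~~~~~
~~~~~~~
step 6: ~~~~~~~
~~~~~~~
~~~+>~~
~~+~~~~
~~++~~~
~~~~~~~
~~~~~~~
step 7: ~~~~~~~
~~~~~~~
~~~++~~
~~+~v~~
~~++~~~
~~~~~~~
~~~~~~~
step 8: ~~~~~~~
~~~~~~~
~~~++~~
~~+<+~~
~~++~~~
~~~~~~~
~~~~~~~
step 9: ~~~~~~~
~~~~~~~
~~~^+~~
~~+++~~
~~++~~~
~~~~~~~
~~~~~~~
step 10: ~~~~~~~
~~~~~~~
~~<~+~~
~~+++~~
~~++~~~
~~~~~~~
~~~~~~~
step 11: ~~~~~~~
~~^~~~~
~~+~+~~
~~+++~~
~~++~~~
~~~~~~~
~~~~~~~
step 12: ~~~~~~~
~~+>~~~
~~+~+~~
~~+++~~
~~++~~~
~~~~~~~
~~~~~~~
step 13: ~~~~~~~
~~++~~~
~~+v+~~
~~+++~~
~~++~~~
~~~~~~~
~~~~~~~
step 14: ~~~~~~~
~~++~~~
~~<++~~
~~+++~~
~~++~~~
~~~~~~~
~~~~~~~
step 15: ~~~~~~~
~~++~~~
~~~++~~
~~v++~~
~~++~~~
~~~~~~~
~~~~~~~
step 16: ~~~~~~~
~~++~~~
~~~++~~
~~~>+~~
~~++~~~
~~~~~~~
~~~~~~~
step 17: ~~~~~~~
~~++~~~
~~~^+~~
~~~~+~~
~~++~~~
~~~~~~~
~~~~~~~
step 18: ~~~~~~~
~~++~~~
~~<~+~~
~~~~+~~
~~++~~~
~~~~~~~
~~~~~~~
step 19: ~~~~~~~
~~^+~~~
~~+~+~~
~~~~+~~
~~++~~~
~~~~~~~
~~~~~~~
step 20: ~~~~~~~
~<~+~~~
~~+~+~~
~~~~+~~
~~++~~~
~~~~~~~
~~~~~~~
step 21: ~^~~~~~
~+~+~~~
~~+~+~~
~~~~+~~
~~++~~~
~~~~~~~
~~~~~~~
step 22: ~+>~~~~
~+~+~~~
~~+~+~~
~~~~+~~
~~++~~~
~~~~~~~
~~~~~~~

0,2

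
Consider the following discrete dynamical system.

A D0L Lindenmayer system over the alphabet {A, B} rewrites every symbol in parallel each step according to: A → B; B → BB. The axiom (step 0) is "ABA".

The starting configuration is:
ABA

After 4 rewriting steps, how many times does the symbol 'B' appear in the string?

32

t=0: ABA
t=1: BBBB
t=2: BBBBBBBB
t=3: BBBBBBBBBBBBBBBB
t=4: BBBBBBBBBBBBBBBBBBBBBBBBBBBBBBBB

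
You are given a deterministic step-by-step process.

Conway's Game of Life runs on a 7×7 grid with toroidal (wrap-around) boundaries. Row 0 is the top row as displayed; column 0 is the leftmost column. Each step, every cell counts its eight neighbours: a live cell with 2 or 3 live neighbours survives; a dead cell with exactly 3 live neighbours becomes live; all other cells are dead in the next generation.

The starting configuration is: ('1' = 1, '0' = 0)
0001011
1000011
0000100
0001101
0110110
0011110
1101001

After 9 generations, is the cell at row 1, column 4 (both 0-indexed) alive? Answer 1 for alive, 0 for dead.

[0] 0001011
1000011
0000100
0001101
0110110
0011110
1101001
[1] 0110000
1000000
1001100
0010000
0100001
0000000
1100000
[2] 0010000
1011000
0101000
1111000
0000000
0100000
1110000
[3] 1000000
0001000
0000100
1101000
1000000
1110000
1010000
[4] 0100000
0000000
0011100
1100000
0000001
1010001
1010001
[5] 1100000
0011000
0111000
1111000
0000001
0000010
0010001
[6] 1101000
1001000
1000100
1001000
1110001
0000011
1100001
[7] 0000000
1011101
1101101
0011000
0110010
0010010
0110010
[8] 1000111
0010101
0000001
0000011
0100100
0001111
0110000
[9] 1010101
0001100
1000001
1000011
1001000
1101110
0110000

1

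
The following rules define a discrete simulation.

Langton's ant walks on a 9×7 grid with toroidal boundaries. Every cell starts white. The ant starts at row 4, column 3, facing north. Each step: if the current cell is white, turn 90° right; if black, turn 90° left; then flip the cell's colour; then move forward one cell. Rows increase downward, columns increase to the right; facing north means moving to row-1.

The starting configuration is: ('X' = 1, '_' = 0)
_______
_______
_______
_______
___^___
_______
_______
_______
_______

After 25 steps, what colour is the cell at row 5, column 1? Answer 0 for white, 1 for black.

0) _______
_______
_______
_______
___^___
_______
_______
_______
_______
1) _______
_______
_______
_______
___X>__
_______
_______
_______
_______
2) _______
_______
_______
_______
___XX__
____v__
_______
_______
_______
3) _______
_______
_______
_______
___XX__
___<X__
_______
_______
_______
4) _______
_______
_______
_______
___^X__
___XX__
_______
_______
_______
5) _______
_______
_______
_______
__<_X__
___XX__
_______
_______
_______
6) _______
_______
_______
__^____
__X_X__
___XX__
_______
_______
_______
7) _______
_______
_______
__X>___
__X_X__
___XX__
_______
_______
_______
8) _______
_______
_______
__XX___
__XvX__
___XX__
_______
_______
_______
9) _______
_______
_______
__XX___
__<XX__
___XX__
_______
_______
_______
10) _______
_______
_______
__XX___
___XX__
__vXX__
_______
_______
_______
11) _______
_______
_______
__XX___
___XX__
_<XXX__
_______
_______
_______
12) _______
_______
_______
__XX___
_^_XX__
_XXXX__
_______
_______
_______
13) _______
_______
_______
__XX___
_X>XX__
_XXXX__
_______
_______
_______
14) _______
_______
_______
__XX___
_XXXX__
_XvXX__
_______
_______
_______
15) _______
_______
_______
__XX___
_XXXX__
_X_>X__
_______
_______
_______
16) _______
_______
_______
__XX___
_XX^X__
_X__X__
_______
_______
_______
17) _______
_______
_______
__XX___
_X<_X__
_X__X__
_______
_______
_______
18) _______
_______
_______
__XX___
_X__X__
_Xv_X__
_______
_______
_______
19) _______
_______
_______
__XX___
_X__X__
_<X_X__
_______
_______
_______
20) _______
_______
_______
__XX___
_X__X__
__X_X__
_v_____
_______
_______
21) _______
_______
_______
__XX___
_X__X__
__X_X__
<X_____
_______
_______
22) _______
_______
_______
__XX___
_X__X__
^_X_X__
XX_____
_______
_______
23) _______
_______
_______
__XX___
_X__X__
X>X_X__
XX_____
_______
_______
24) _______
_______
_______
__XX___
_X__X__
XXX_X__
Xv_____
_______
_______
25) _______
_______
_______
__XX___
_X__X__
XXX_X__
X_>____
_______
_______

1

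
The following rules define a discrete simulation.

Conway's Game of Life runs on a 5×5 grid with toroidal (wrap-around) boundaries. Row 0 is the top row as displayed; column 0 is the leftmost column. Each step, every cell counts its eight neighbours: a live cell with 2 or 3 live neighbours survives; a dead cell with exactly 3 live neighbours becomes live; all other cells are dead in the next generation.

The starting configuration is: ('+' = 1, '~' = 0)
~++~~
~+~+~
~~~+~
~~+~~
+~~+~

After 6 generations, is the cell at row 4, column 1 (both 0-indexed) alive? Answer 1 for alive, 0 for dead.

step 0: ~++~~
~+~+~
~~~+~
~~+~~
+~~+~
step 1: ++~++
~+~+~
~~~+~
~~+++
~~~+~
step 2: ++~+~
~+~+~
~~~~~
~~+~+
~+~~~
step 3: ++~~+
++~~+
~~++~
~~~~~
~+~++
step 4: ~~~~~
~~~~~
+++++
~~~~+
~++++
step 5: ~~++~
+++++
+++++
~~~~~
+~+++
step 6: ~~~~~
~~~~~
~~~~~
~~~~~
~++~+

1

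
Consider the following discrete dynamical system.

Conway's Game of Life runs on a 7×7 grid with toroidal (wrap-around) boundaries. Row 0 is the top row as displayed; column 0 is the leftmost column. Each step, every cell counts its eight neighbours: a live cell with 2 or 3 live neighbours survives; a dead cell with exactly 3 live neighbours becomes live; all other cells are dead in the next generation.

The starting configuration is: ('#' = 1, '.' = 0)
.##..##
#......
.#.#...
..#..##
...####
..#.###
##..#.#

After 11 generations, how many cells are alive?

k=0  .##..##
#......
.#.#...
..#..##
...####
..#.###
##..#.#
k=1  ..#..#.
#.....#
###...#
#.#...#
#.#....
.##....
....#..
k=2  .....##
..#..#.
..#..#.
..##...
#.##..#
.###...
.###...
k=3  .#.####
....##.
.##.#..
....#.#
#...#..
....#..
##.##..
k=4  .#....#
##....#
....#..
##..#..
...##..
##..##.
##....#
k=5  ..#..#.
.#...##
.....##
....##.
..##..#
.#####.
..#....
k=6  .##..##
#...#..
#......
...##..
.#....#
.#..##.
.....#.
k=7  ##..###
#....#.
...##..
#......
#.##...
#...###
###....
k=8  ..#.##.
##.#...
....#.#
.##.#..
#..###.
....##.
..##...
k=9  ....#..
####..#
....##.
###...#
.##...#
..#..##
..#....
k=10  #......
####..#
....##.
..##..#
...#...
#.##.##
...#.#.
k=11  #..##..
#######
....##.
..##.#.
##...#.
..##.##
####.#.

27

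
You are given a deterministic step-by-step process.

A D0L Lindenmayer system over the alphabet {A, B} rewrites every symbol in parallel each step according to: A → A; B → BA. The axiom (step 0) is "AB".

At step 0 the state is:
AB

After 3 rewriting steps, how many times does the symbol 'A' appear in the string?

k=0  AB
k=1  ABA
k=2  ABAA
k=3  ABAAA

4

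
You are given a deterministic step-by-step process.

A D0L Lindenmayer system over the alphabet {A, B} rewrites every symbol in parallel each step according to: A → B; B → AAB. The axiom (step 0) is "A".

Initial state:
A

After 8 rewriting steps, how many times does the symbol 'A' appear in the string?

[0] A
[1] B
[2] AAB
[3] BBAAB
[4] AABAABBBAAB
[5] BBAABBBAABAABAABBBAAB
[6] AABAABBBAABAABAABBBAABBBAABBBAABAABAABBBAAB
[7] BBAABBBAABAABAABBBAABBBAABBBAABAABAABBBAABAABAABBBAABAABAABBBAABBBAABBBAABAABAABBBAAB
[8] AABAABBBAABAABAABBBAABBBAABBBAABAABAABBBAABAABAABBBAABAABA…BAABAABAABBBAABAABAABBBAABAABAABBBAABBBAABBBAABAABAABBBAAB  (len 171)

86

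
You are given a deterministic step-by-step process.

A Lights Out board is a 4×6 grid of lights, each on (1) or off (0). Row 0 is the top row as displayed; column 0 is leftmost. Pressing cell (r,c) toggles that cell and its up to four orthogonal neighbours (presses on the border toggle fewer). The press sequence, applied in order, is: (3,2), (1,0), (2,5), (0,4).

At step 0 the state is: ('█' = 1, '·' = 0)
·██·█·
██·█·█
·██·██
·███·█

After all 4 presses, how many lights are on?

step 0: ·██·█·
██·█·█
·██·██
·███·█
step 1: ·██·█·
██·█·█
·█··██
·····█
step 2: ███·█·
···█·█
██··██
·····█
step 3: ███·█·
···█··
██····
······
step 4: ████·█
···██·
██····
······

9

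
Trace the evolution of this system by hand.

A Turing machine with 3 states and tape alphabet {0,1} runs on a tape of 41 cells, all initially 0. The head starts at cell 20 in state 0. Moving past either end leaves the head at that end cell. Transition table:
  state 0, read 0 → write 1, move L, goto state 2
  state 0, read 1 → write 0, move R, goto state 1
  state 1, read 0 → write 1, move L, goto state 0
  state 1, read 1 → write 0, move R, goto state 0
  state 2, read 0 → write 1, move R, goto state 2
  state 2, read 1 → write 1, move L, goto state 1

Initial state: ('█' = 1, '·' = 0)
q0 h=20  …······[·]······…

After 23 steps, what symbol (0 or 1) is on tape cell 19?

0

step 0: q0 h=20  …······[·]······…
step 1: q2 h=19  …······[·]█·····…
step 2: q2 h=20  …·····█[█]······…
step 3: q1 h=19  …······[█]█·····…
step 4: q0 h=20  …······[█]······…
step 5: q1 h=21  …······[·]······…
step 6: q0 h=20  …······[·]█·····…
step 7: q2 h=19  …······[·]██····…
step 8: q2 h=20  …·····█[█]█·····…
step 9: q1 h=19  …······[█]██····…
step 10: q0 h=20  …······[█]█·····…
step 11: q1 h=21  …······[█]······…
step 12: q0 h=22  …······[·]······…
step 13: q2 h=21  …······[·]█·····…
step 14: q2 h=22  …·····█[█]······…
step 15: q1 h=21  …······[█]█·····…
step 16: q0 h=22  …······[█]······…
step 17: q1 h=23  …······[·]······…
step 18: q0 h=22  …······[·]█·····…
step 19: q2 h=21  …······[·]██····…
step 20: q2 h=22  …·····█[█]█·····…
step 21: q1 h=21  …······[█]██····…
step 22: q0 h=22  …······[█]█·····…
step 23: q1 h=23  …······[█]······…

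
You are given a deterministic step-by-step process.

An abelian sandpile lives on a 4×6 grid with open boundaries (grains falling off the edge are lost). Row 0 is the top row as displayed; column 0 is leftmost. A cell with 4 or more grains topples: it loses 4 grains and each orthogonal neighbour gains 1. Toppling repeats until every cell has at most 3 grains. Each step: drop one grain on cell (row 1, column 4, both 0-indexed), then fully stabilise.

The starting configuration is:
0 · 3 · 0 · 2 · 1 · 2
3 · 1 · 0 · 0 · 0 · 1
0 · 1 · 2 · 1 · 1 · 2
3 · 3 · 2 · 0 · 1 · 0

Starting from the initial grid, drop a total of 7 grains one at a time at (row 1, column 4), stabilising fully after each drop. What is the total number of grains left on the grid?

36

gen 0: 0 · 3 · 0 · 2 · 1 · 2
3 · 1 · 0 · 0 · 0 · 1
0 · 1 · 2 · 1 · 1 · 2
3 · 3 · 2 · 0 · 1 · 0
gen 1: 0 · 3 · 0 · 2 · 1 · 2
3 · 1 · 0 · 0 · 1 · 1
0 · 1 · 2 · 1 · 1 · 2
3 · 3 · 2 · 0 · 1 · 0
gen 2: 0 · 3 · 0 · 2 · 1 · 2
3 · 1 · 0 · 0 · 2 · 1
0 · 1 · 2 · 1 · 1 · 2
3 · 3 · 2 · 0 · 1 · 0
gen 3: 0 · 3 · 0 · 2 · 1 · 2
3 · 1 · 0 · 0 · 3 · 1
0 · 1 · 2 · 1 · 1 · 2
3 · 3 · 2 · 0 · 1 · 0
gen 4: 0 · 3 · 0 · 2 · 2 · 2
3 · 1 · 0 · 1 · 0 · 2
0 · 1 · 2 · 1 · 2 · 2
3 · 3 · 2 · 0 · 1 · 0
gen 5: 0 · 3 · 0 · 2 · 2 · 2
3 · 1 · 0 · 1 · 1 · 2
0 · 1 · 2 · 1 · 2 · 2
3 · 3 · 2 · 0 · 1 · 0
gen 6: 0 · 3 · 0 · 2 · 2 · 2
3 · 1 · 0 · 1 · 2 · 2
0 · 1 · 2 · 1 · 2 · 2
3 · 3 · 2 · 0 · 1 · 0
gen 7: 0 · 3 · 0 · 2 · 2 · 2
3 · 1 · 0 · 1 · 3 · 2
0 · 1 · 2 · 1 · 2 · 2
3 · 3 · 2 · 0 · 1 · 0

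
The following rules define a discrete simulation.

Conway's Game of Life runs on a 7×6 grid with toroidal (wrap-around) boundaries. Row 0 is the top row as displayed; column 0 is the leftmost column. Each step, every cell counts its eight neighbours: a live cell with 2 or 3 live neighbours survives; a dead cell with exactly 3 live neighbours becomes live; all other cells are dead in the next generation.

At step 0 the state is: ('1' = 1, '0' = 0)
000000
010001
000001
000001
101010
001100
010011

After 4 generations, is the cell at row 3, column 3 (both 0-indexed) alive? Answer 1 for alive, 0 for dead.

[0] 000000
010001
000001
000001
101010
001100
010011
[1] 000011
100000
000011
100011
011011
101000
001110
[2] 000011
100000
000010
010000
001010
100000
011010
[3] 110111
000010
000000
000100
010000
001001
110110
[4] 010000
100110
000000
000000
001000
001111
000000

0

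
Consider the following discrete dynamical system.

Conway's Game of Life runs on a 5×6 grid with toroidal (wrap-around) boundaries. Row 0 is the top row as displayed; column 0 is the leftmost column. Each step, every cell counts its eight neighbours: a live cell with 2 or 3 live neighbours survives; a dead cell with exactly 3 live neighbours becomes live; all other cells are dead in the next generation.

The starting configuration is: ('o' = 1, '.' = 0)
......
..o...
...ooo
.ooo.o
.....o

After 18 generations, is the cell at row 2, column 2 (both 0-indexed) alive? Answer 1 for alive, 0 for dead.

0

t=0: ......
..o...
...ooo
.ooo.o
.....o
t=1: ......
...oo.
oo...o
..oo.o
o.o.o.
t=2: ....oo
o...oo
oo...o
..oo..
.oo.oo
t=3: .o....
.o....
.ooo..
...o..
ooo..o
t=4: ......
oo....
.o.o..
...oo.
ooo...
t=5: ..o...
ooo...
oo.oo.
o..oo.
.ooo..
t=6: o.....
o....o
....o.
o.....
.o..o.
t=7: oo....
o....o
o.....
.....o
oo...o
t=8: ......
.....o
o.....
.o...o
.o...o
t=9: o.....
......
o....o
.o...o
......
t=10: ......
o....o
o....o
.....o
o.....
t=11: o....o
o....o
....o.
.....o
......
t=12: o....o
o...o.
o...o.
......
o....o
t=13: .o..o.
oo..o.
......
o.....
o....o
t=14: .o..o.
oo...o
oo...o
o....o
oo...o
t=15: ..o.o.
..o.o.
....o.
....o.
.o..o.
t=16: .oo.oo
....oo
....oo
...ooo
....oo
t=17: ......
......
o.....
o..o..
..o...
t=18: ......
......
......
.o....
......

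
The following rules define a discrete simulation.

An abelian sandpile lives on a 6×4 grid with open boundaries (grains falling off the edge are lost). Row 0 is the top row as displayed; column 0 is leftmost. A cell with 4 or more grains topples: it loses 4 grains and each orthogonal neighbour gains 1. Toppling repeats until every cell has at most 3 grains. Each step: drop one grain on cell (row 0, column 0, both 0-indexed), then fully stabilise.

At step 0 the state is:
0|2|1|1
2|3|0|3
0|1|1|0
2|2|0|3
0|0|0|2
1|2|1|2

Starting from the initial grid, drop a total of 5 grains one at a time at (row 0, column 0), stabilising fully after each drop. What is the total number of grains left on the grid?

32

[0] 0|2|1|1
2|3|0|3
0|1|1|0
2|2|0|3
0|0|0|2
1|2|1|2
[1] 1|2|1|1
2|3|0|3
0|1|1|0
2|2|0|3
0|0|0|2
1|2|1|2
[2] 2|2|1|1
2|3|0|3
0|1|1|0
2|2|0|3
0|0|0|2
1|2|1|2
[3] 3|2|1|1
2|3|0|3
0|1|1|0
2|2|0|3
0|0|0|2
1|2|1|2
[4] 0|3|1|1
3|3|0|3
0|1|1|0
2|2|0|3
0|0|0|2
1|2|1|2
[5] 1|3|1|1
3|3|0|3
0|1|1|0
2|2|0|3
0|0|0|2
1|2|1|2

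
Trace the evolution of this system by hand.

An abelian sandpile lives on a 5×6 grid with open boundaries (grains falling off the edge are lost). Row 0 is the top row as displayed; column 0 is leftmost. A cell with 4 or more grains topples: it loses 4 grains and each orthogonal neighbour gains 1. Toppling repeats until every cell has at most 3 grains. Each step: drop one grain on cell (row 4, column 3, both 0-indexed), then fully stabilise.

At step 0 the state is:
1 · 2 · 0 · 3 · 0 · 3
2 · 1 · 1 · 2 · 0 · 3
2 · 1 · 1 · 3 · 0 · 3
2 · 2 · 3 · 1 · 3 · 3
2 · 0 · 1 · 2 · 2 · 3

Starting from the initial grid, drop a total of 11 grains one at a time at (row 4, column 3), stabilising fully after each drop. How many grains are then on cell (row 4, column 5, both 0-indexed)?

2

[0] 1 · 2 · 0 · 3 · 0 · 3
2 · 1 · 1 · 2 · 0 · 3
2 · 1 · 1 · 3 · 0 · 3
2 · 2 · 3 · 1 · 3 · 3
2 · 0 · 1 · 2 · 2 · 3
[1] 1 · 2 · 0 · 3 · 0 · 3
2 · 1 · 1 · 2 · 0 · 3
2 · 1 · 1 · 3 · 0 · 3
2 · 2 · 3 · 1 · 3 · 3
2 · 0 · 1 · 3 · 2 · 3
[2] 1 · 2 · 0 · 3 · 0 · 3
2 · 1 · 1 · 2 · 0 · 3
2 · 1 · 1 · 3 · 0 · 3
2 · 2 · 3 · 2 · 3 · 3
2 · 0 · 2 · 0 · 3 · 3
[3] 1 · 2 · 0 · 3 · 0 · 3
2 · 1 · 1 · 2 · 0 · 3
2 · 1 · 1 · 3 · 0 · 3
2 · 2 · 3 · 2 · 3 · 3
2 · 0 · 2 · 1 · 3 · 3
[4] 1 · 2 · 0 · 3 · 0 · 3
2 · 1 · 1 · 2 · 0 · 3
2 · 1 · 1 · 3 · 0 · 3
2 · 2 · 3 · 2 · 3 · 3
2 · 0 · 2 · 2 · 3 · 3
[5] 1 · 2 · 0 · 3 · 0 · 3
2 · 1 · 1 · 2 · 0 · 3
2 · 1 · 1 · 3 · 0 · 3
2 · 2 · 3 · 2 · 3 · 3
2 · 0 · 2 · 3 · 3 · 3
[6] 1 · 2 · 0 · 3 · 1 · 0
2 · 1 · 1 · 3 · 1 · 1
2 · 1 · 3 · 0 · 3 · 1
2 · 3 · 1 · 2 · 2 · 2
2 · 1 · 0 · 3 · 2 · 1
[7] 1 · 2 · 0 · 3 · 1 · 0
2 · 1 · 1 · 3 · 1 · 1
2 · 1 · 3 · 0 · 3 · 1
2 · 3 · 1 · 3 · 2 · 2
2 · 1 · 1 · 0 · 3 · 1
[8] 1 · 2 · 0 · 3 · 1 · 0
2 · 1 · 1 · 3 · 1 · 1
2 · 1 · 3 · 0 · 3 · 1
2 · 3 · 1 · 3 · 2 · 2
2 · 1 · 1 · 1 · 3 · 1
[9] 1 · 2 · 0 · 3 · 1 · 0
2 · 1 · 1 · 3 · 1 · 1
2 · 1 · 3 · 0 · 3 · 1
2 · 3 · 1 · 3 · 2 · 2
2 · 1 · 1 · 2 · 3 · 1
[10] 1 · 2 · 0 · 3 · 1 · 0
2 · 1 · 1 · 3 · 1 · 1
2 · 1 · 3 · 0 · 3 · 1
2 · 3 · 1 · 3 · 2 · 2
2 · 1 · 1 · 3 · 3 · 1
[11] 1 · 2 · 0 · 3 · 1 · 0
2 · 1 · 1 · 3 · 2 · 1
2 · 1 · 3 · 2 · 0 · 2
2 · 3 · 2 · 1 · 1 · 3
2 · 1 · 2 · 2 · 1 · 2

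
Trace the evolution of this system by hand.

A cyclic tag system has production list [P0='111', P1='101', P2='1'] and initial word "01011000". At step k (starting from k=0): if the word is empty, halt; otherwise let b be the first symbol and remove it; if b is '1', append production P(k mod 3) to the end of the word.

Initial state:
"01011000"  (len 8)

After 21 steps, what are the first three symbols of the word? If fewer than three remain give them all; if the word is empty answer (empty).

k=0  "01011000"  (len 8)
k=1  "1011000"  (len 7)
k=2  "011000101"  (len 9)
k=3  "11000101"  (len 8)
k=4  "1000101111"  (len 10)
k=5  "000101111101"  (len 12)
k=6  "00101111101"  (len 11)
k=7  "0101111101"  (len 10)
k=8  "101111101"  (len 9)
k=9  "011111011"  (len 9)
k=10  "11111011"  (len 8)
k=11  "1111011101"  (len 10)
k=12  "1110111011"  (len 10)
k=13  "110111011111"  (len 12)
k=14  "10111011111101"  (len 14)
k=15  "01110111111011"  (len 14)
k=16  "1110111111011"  (len 13)
k=17  "110111111011101"  (len 15)
k=18  "101111110111011"  (len 15)
k=19  "01111110111011111"  (len 17)
k=20  "1111110111011111"  (len 16)
k=21  "1111101110111111"  (len 16)

111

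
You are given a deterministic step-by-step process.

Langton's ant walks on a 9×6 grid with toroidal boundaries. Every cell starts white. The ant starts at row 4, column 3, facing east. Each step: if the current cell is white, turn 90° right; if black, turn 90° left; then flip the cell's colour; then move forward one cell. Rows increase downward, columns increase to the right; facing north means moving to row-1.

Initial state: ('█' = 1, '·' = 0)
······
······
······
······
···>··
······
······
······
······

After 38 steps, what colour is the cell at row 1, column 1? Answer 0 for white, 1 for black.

t=0: ······
······
······
······
···>··
······
······
······
······
t=1: ······
······
······
······
···█··
···v··
······
······
······
t=2: ······
······
······
······
···█··
··<█··
······
······
······
t=3: ······
······
······
······
··^█··
··██··
······
······
······
t=4: ······
······
······
······
··█>··
··██··
······
······
······
t=5: ······
······
······
···^··
··█···
··██··
······
······
······
t=6: ······
······
······
···█>·
··█···
··██··
······
······
······
t=7: ······
······
······
···██·
··█·v·
··██··
······
······
······
t=8: ······
······
······
···██·
··█<█·
··██··
······
······
······
t=9: ······
······
······
···^█·
··███·
··██··
······
······
······
t=10: ······
······
······
··<·█·
··███·
··██··
······
······
······
t=11: ······
······
··^···
··█·█·
··███·
··██··
······
······
······
t=12: ······
······
··█>··
··█·█·
··███·
··██··
······
······
······
t=13: ······
······
··██··
··█v█·
··███·
··██··
······
······
······
t=14: ······
······
··██··
··<██·
··███·
··██··
······
······
······
t=15: ······
······
··██··
···██·
··v██·
··██··
······
······
······
t=16: ······
······
··██··
···██·
···>█·
··██··
······
······
······
t=17: ······
······
··██··
···^█·
····█·
··██··
······
······
······
t=18: ······
······
··██··
··<·█·
····█·
··██··
······
······
······
t=19: ······
······
··^█··
··█·█·
····█·
··██··
······
······
······
t=20: ······
······
·<·█··
··█·█·
····█·
··██··
······
······
······
t=21: ······
·^····
·█·█··
··█·█·
····█·
··██··
······
······
······
t=22: ······
·█>···
·█·█··
··█·█·
····█·
··██··
······
······
······
t=23: ······
·██···
·█v█··
··█·█·
····█·
··██··
······
······
······
t=24: ······
·██···
·<██··
··█·█·
····█·
··██··
······
······
······
t=25: ······
·██···
··██··
·v█·█·
····█·
··██··
······
······
······
t=26: ······
·██···
··██··
<██·█·
····█·
··██··
······
······
······
t=27: ······
·██···
^·██··
███·█·
····█·
··██··
······
······
······
t=28: ······
·██···
█>██··
███·█·
····█·
··██··
······
······
······
t=29: ······
·██···
████··
█v█·█·
····█·
··██··
······
······
······
t=30: ······
·██···
████··
█·>·█·
····█·
··██··
······
······
······
t=31: ······
·██···
██^█··
█···█·
····█·
··██··
······
······
······
t=32: ······
·██···
█<·█··
█···█·
····█·
··██··
······
······
······
t=33: ······
·██···
█··█··
█v··█·
····█·
··██··
······
······
······
t=34: ······
·██···
█··█··
<█··█·
····█·
··██··
······
······
······
t=35: ······
·██···
█··█··
·█··█·
v···█·
··██··
······
······
······
t=36: ······
·██···
█··█··
·█··█·
█···█<
··██··
······
······
······
t=37: ······
·██···
█··█··
·█··█^
█···██
··██··
······
······
······
t=38: ······
·██···
█··█··
>█··██
█···██
··██··
······
······
······

1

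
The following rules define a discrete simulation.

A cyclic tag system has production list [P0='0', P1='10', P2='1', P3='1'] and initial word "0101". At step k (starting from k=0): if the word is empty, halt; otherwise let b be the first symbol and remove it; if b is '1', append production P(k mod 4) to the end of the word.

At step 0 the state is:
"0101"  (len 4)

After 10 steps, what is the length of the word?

gen 0: "0101"  (len 4)
gen 1: "101"  (len 3)
gen 2: "0110"  (len 4)
gen 3: "110"  (len 3)
gen 4: "101"  (len 3)
gen 5: "010"  (len 3)
gen 6: "10"  (len 2)
gen 7: "01"  (len 2)
gen 8: "1"  (len 1)
gen 9: "0"  (len 1)
gen 10: (halted — word empty)

0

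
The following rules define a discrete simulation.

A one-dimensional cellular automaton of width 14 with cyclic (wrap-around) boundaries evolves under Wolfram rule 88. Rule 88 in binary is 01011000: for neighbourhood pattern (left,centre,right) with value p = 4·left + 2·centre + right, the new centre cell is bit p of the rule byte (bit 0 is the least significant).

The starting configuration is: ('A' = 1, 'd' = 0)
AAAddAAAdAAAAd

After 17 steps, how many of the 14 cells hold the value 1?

4

step 0: AAAddAAAdAAAAd
step 1: AdAAdAdAdAddAd
step 2: ddAAddddddAddd
step 3: ddAAAddddddAdd
step 4: ddAdAAddddddAd
step 5: ddddAAAddddddA
step 6: AdddAdAAdddddd
step 7: dAddddAAAddddd
step 8: ddAdddAdAAdddd
step 9: dddAddddAAAddd
step 10: ddddAdddAdAAdd
step 11: dddddAddddAAAd
step 12: ddddddAdddAdAA
step 13: AddddddAddddAA
step 14: AAddddddAdddAd
step 15: AAAddddddAdddd
step 16: AdAAddddddAddd
step 17: ddAAAddddddAdd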